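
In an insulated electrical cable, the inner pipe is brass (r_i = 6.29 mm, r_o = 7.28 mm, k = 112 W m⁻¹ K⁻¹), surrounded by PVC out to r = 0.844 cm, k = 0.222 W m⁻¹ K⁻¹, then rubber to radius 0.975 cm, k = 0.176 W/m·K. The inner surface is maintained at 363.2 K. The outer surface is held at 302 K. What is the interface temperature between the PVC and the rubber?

T = 335.7 K

Resistance network (inner→outer):
  R'_brass = ln(0.00728/0.00629)/(2πk) = 0.1462/(2π·112) = 2.077×10^-4 m·K/W
  R'_PVC = ln(0.00844/0.00728)/(2πk) = 0.1479/(2π·0.222) = 0.1060 m·K/W
  R'_rubber = ln(0.00975/0.00844)/(2πk) = 0.1443/(2π·0.176) = 0.1305 m·K/W
ΣR = 2.077×10^-4 + 0.1060 + 0.1305 = 0.2367 m·K/W
Q' = ΔT/ΣR = (363.2 K − 302 K)/0.2367 = 258.6 W/m
From the inner boundary to the PVC/rubber interface, ΣR_partial = 0.1062 m·K/W.
T_interface = T_in − Q'·ΣR_partial = 363.2 K − (258.6)(0.1062) = 335.7 K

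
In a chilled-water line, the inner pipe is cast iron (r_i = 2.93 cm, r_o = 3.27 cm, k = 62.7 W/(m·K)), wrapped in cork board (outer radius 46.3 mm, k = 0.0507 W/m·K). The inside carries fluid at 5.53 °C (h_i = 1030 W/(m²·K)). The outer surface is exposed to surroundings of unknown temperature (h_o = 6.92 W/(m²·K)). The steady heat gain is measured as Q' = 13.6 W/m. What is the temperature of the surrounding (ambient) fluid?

T_out = 27.2 °C

Sum the resistances:
  R'_conv,in = 1/(2πr h) = 1/(2π·0.0293·1030) = 0.005274 m·K/W
  R'_cast iron = ln(0.0327/0.0293)/(2πk) = 0.1098/(2π·62.7) = 2.787×10^-4 m·K/W
  R'_cork board = ln(0.0463/0.0327)/(2πk) = 0.3478/(2π·0.0507) = 1.092 m·K/W
  R'_conv,out = 1/(2πr h) = 1/(2π·0.0463·6.92) = 0.4967 m·K/W
ΣR = 1.594 m·K/W
ΔT = Q'·ΣR = 13.6 × 1.594 = 21.68 K
Heat flows inward, so T_out = T_in + ΔT = 5.53 + 21.68 = 27.2 °C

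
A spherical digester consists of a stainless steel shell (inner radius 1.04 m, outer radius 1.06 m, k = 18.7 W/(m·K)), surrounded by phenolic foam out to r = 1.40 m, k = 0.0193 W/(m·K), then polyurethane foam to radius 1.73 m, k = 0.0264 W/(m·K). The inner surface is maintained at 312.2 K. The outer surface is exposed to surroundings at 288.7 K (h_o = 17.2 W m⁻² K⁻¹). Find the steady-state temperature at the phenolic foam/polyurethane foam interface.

T = 295.8 K

Treat each layer as a resistance in series:
  R_stainless steel = (1/1.04 − 1/1.06)/(4πk) = 0.01814/(4π·18.7) = 7.720×10^-5 K/W
  R_phenolic foam = (1/1.06 − 1/1.40)/(4πk) = 0.2291/(4π·0.0193) = 0.9447 K/W
  R_polyurethane foam = (1/1.40 − 1/1.73)/(4πk) = 0.1363/(4π·0.0264) = 0.4107 K/W
  R_conv,out = 1/(4πr²h) = 1/(4π·1.73²·17.2) = 0.001546 K/W
ΣR = 7.720×10^-5 + 0.9447 + 0.4107 + 0.001546 = 1.357 K/W
Q = ΔT/ΣR = (312.2 K − 288.7 K)/1.357 = 17.32 W
From the inner boundary to the phenolic foam/polyurethane foam interface, ΣR_partial = 0.9448 K/W.
T_interface = T_in − Q·ΣR_partial = 312.2 K − (17.32)(0.9448) = 295.8 K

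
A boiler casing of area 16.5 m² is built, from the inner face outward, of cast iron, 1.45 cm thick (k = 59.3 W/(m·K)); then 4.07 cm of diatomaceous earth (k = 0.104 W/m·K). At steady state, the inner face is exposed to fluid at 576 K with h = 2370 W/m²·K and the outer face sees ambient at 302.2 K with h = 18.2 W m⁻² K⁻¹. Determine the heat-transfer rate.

Treat each layer as a resistance in series:
  R_conv,in = 1/(hA) = 1/(2370·16.5) = 2.557×10^-5 K/W
  R_cast iron = L/(kA) = 0.0145/(59.3·16.5) = 1.482×10^-5 K/W
  R_diatomaceous earth = L/(kA) = 0.0407/(0.104·16.5) = 0.02372 K/W
  R_conv,out = 1/(hA) = 1/(18.2·16.5) = 0.003330 K/W
ΣR = 2.557×10^-5 + 1.482×10^-5 + 0.02372 + 0.003330 = 0.02709 K/W
Q = ΔT/ΣR = (576 K − 302.2 K)/0.02709 = 10100 W

Q = 10.1 kW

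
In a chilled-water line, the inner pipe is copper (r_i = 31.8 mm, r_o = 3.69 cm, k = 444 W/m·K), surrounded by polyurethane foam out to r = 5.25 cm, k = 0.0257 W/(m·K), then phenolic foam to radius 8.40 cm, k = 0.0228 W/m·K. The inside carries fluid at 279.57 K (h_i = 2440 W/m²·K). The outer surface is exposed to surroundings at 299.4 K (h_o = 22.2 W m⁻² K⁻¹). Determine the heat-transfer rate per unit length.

Series thermal resistances, inner to outer:
  R'_conv,in = 1/(2πr h) = 1/(2π·0.0318·2440) = 0.002051 m·K/W
  R'_copper = ln(0.0369/0.0318)/(2πk) = 0.1487/(2π·444) = 5.332×10^-5 m·K/W
  R'_polyurethane foam = ln(0.0525/0.0369)/(2πk) = 0.3526/(2π·0.0257) = 2.184 m·K/W
  R'_phenolic foam = ln(0.0840/0.0525)/(2πk) = 0.4700/(2π·0.0228) = 3.281 m·K/W
  R'_conv,out = 1/(2πr h) = 1/(2π·0.0840·22.2) = 0.08535 m·K/W
ΣR = 0.002051 + 5.332×10^-5 + 2.184 + 3.281 + 0.08535 = 5.552 m·K/W
Q' = ΔT/ΣR = (279.57 K − 299.4 K)/5.552 = -3.57 W/m
(Negative Q' ⇒ heat flows inward; heat gain = 3.57 W/m.)

Q' = 3.57 W/m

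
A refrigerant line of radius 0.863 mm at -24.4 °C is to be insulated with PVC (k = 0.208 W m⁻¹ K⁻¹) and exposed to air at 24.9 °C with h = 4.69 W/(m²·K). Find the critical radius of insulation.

For a cylinder, r_cr = k_ins/h = 0.208/4.69 = 0.0443 m = 4.43 cm

r_cr = 4.43 cm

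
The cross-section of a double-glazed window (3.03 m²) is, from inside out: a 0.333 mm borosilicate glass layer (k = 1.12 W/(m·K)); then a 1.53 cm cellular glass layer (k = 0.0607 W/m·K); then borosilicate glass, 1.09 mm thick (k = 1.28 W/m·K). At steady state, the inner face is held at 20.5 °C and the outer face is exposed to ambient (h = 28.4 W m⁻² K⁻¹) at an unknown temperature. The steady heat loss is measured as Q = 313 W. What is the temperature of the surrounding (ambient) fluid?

T_out = -9.29 °C

Series resistances:
  R_borosilicate glass = L/(kA) = 3.33×10^-4/(1.12·3.03) = 9.813×10^-5 K/W
  R_cellular glass = L/(kA) = 0.0153/(0.0607·3.03) = 0.08319 K/W
  R_borosilicate glass = L/(kA) = 0.00109/(1.28·3.03) = 2.810×10^-4 K/W
  R_conv,out = 1/(hA) = 1/(28.4·3.03) = 0.01162 K/W
ΣR = 0.09519 K/W
ΔT = Q·ΣR = 313 × 0.09519 = 29.79 K
Heat flows outward, so T_out = T_in − ΔT = 20.5 − 29.79 = -9.29 °C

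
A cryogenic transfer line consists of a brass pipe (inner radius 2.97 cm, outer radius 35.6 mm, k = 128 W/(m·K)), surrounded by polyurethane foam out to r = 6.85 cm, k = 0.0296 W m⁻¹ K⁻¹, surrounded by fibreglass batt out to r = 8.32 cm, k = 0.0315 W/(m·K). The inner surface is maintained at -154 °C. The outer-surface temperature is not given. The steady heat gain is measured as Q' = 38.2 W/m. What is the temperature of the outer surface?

Series resistances:
  R'_brass = ln(0.0356/0.0297)/(2πk) = 0.1812/(2π·128) = 2.253×10^-4 m·K/W
  R'_polyurethane foam = ln(0.0685/0.0356)/(2πk) = 0.6545/(2π·0.0296) = 3.519 m·K/W
  R'_fibreglass batt = ln(0.0832/0.0685)/(2πk) = 0.1944/(2π·0.0315) = 0.9823 m·K/W
ΣR = 4.502 m·K/W
ΔT = Q'·ΣR = 38.2 × 4.502 = 172.0 K
Heat flows inward, so T_out = T_in + ΔT = -154 + 172.0 = 18.0 °C

T_out = 18.0 °C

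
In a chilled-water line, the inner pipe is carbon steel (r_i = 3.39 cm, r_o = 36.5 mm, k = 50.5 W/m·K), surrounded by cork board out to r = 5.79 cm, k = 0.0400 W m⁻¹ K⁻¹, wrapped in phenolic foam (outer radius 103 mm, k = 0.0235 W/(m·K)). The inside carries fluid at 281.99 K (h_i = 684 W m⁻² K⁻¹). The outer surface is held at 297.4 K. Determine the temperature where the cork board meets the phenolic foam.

Treat each layer as a resistance in series:
  R'_conv,in = 1/(2πr h) = 1/(2π·0.0339·684) = 0.006864 m·K/W
  R'_carbon steel = ln(0.0365/0.0339)/(2πk) = 0.07390/(2π·50.5) = 2.329×10^-4 m·K/W
  R'_cork board = ln(0.0579/0.0365)/(2πk) = 0.4614/(2π·0.0400) = 1.836 m·K/W
  R'_phenolic foam = ln(0.103/0.0579)/(2πk) = 0.5760/(2π·0.0235) = 3.901 m·K/W
ΣR = 0.006864 + 2.329×10^-4 + 1.836 + 3.901 = 5.744 m·K/W
Q' = ΔT/ΣR = (281.99 K − 297.4 K)/5.744 = -2.683 W/m
From the inner boundary to the cork board/phenolic foam interface, ΣR_partial = 1.843 m·K/W.
T_interface = T_in − Q'·ΣR_partial = 281.99 K − (-2.683)(1.843) = 286.9 K

T = 286.9 K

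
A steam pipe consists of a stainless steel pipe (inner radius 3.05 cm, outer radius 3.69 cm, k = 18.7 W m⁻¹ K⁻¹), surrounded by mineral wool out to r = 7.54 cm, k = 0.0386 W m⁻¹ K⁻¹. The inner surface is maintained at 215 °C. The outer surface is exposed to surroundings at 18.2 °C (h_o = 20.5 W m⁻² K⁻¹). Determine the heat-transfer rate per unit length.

Q' = 64.5 W/m

Treat each layer as a resistance in series:
  R'_stainless steel = ln(0.0369/0.0305)/(2πk) = 0.1905/(2π·18.7) = 0.001621 m·K/W
  R'_mineral wool = ln(0.0754/0.0369)/(2πk) = 0.7146/(2π·0.0386) = 2.946 m·K/W
  R'_conv,out = 1/(2πr h) = 1/(2π·0.0754·20.5) = 0.1030 m·K/W
ΣR = 0.001621 + 2.946 + 0.1030 = 3.051 m·K/W
Q' = ΔT/ΣR = (215 °C − 18.2 °C)/3.051 = 64.5 W/m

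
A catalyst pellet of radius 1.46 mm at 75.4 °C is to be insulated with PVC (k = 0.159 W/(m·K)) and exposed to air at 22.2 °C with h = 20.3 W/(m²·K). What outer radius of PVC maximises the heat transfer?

r_cr = 1.57 cm

For a sphere, r_cr = 2k_ins/h = 2·0.159/20.3 = 0.0157 m = 1.57 cm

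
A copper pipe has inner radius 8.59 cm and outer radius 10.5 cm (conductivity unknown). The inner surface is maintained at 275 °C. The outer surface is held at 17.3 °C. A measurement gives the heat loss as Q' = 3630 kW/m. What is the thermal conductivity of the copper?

ΣR = ΔT/Q' = |275 − 17.3|/3.63×10^6 = 7.099×10^-5 m·K/W
ln(r₂/r₁)/(2πk) = 7.099×10^-5 ⇒ k = 0.2008/(2π·7.099×10^-5) = 450 W/m·K

k = 450 W/m·K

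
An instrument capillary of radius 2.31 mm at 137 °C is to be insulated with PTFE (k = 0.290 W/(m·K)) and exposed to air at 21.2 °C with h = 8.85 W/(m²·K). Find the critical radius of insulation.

r_cr = 3.28 cm

For a cylinder, r_cr = k_ins/h = 0.290/8.85 = 0.0328 m = 3.28 cm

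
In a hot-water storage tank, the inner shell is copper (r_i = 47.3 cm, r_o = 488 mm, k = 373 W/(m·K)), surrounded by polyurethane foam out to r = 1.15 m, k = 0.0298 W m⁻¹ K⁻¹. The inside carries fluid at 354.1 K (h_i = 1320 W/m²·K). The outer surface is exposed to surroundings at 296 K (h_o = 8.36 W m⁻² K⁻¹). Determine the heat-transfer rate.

Series thermal resistances, inner to outer:
  R_conv,in = 1/(4πr²h) = 1/(4π·0.473²·1320) = 2.695×10^-4 K/W
  R_copper = (1/0.473 − 1/0.488)/(4πk) = 0.06498/(4π·373) = 1.386×10^-5 K/W
  R_polyurethane foam = (1/0.488 − 1/1.15)/(4πk) = 1.180/(4π·0.0298) = 3.150 K/W
  R_conv,out = 1/(4πr²h) = 1/(4π·1.15²·8.36) = 0.007198 K/W
ΣR = 2.695×10^-4 + 1.386×10^-5 + 3.150 + 0.007198 = 3.157 K/W
Q = ΔT/ΣR = (354.1 K − 296 K)/3.157 = 18.4 W

Q = 18.4 W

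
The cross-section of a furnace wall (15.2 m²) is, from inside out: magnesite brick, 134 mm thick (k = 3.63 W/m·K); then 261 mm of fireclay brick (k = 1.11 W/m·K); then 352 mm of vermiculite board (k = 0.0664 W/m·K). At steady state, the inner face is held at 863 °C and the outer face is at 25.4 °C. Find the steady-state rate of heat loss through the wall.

Series thermal resistances, inner to outer:
  R_magnesite brick = L/(kA) = 0.134/(3.63·15.2) = 0.002429 K/W
  R_fireclay brick = L/(kA) = 0.261/(1.11·15.2) = 0.01547 K/W
  R_vermiculite board = L/(kA) = 0.352/(0.0664·15.2) = 0.3488 K/W
ΣR = 0.002429 + 0.01547 + 0.3488 = 0.3667 K/W
Q = ΔT/ΣR = (863 °C − 25.4 °C)/0.3667 = 2280 W

Q = 2.28 kW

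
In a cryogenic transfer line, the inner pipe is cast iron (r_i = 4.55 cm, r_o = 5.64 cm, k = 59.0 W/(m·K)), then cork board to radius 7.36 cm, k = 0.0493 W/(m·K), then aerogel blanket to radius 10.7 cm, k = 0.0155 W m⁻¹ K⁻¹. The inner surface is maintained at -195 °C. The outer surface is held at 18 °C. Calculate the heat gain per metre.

Q' = 45.3 W/m

Resistance network (inner→outer):
  R'_cast iron = ln(0.0564/0.0455)/(2πk) = 0.2148/(2π·59.0) = 5.793×10^-4 m·K/W
  R'_cork board = ln(0.0736/0.0564)/(2πk) = 0.2662/(2π·0.0493) = 0.8593 m·K/W
  R'_aerogel blanket = ln(0.107/0.0736)/(2πk) = 0.3742/(2π·0.0155) = 3.842 m·K/W
ΣR = 5.793×10^-4 + 0.8593 + 3.842 = 4.702 m·K/W
Q' = ΔT/ΣR = (-195 °C − 18 °C)/4.702 = -45.3 W/m
(Negative Q' ⇒ heat flows inward; heat gain = 45.3 W/m.)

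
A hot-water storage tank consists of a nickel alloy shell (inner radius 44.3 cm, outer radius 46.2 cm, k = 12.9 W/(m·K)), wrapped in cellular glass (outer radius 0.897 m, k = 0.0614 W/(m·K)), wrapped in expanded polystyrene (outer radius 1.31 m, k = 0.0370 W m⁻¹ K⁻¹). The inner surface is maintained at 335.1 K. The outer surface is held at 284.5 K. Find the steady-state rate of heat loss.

Treat each layer as a resistance in series:
  R_nickel alloy = (1/0.443 − 1/0.462)/(4πk) = 0.09283/(4π·12.9) = 5.727×10^-4 K/W
  R_cellular glass = (1/0.462 − 1/0.897)/(4πk) = 1.050/(4π·0.0614) = 1.360 K/W
  R_expanded polystyrene = (1/0.897 − 1/1.31)/(4πk) = 0.3515/(4π·0.0370) = 0.7559 K/W
ΣR = 5.727×10^-4 + 1.360 + 0.7559 = 2.116 K/W
Q = ΔT/ΣR = (335.1 K − 284.5 K)/2.116 = 23.9 W

Q = 23.9 W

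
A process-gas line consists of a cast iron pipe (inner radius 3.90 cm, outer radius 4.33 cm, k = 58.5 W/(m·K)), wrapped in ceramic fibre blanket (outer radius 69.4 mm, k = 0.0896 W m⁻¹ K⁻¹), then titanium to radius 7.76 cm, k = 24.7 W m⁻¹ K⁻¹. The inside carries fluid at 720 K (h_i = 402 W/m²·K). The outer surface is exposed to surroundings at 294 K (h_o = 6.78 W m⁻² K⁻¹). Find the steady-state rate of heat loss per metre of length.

Q' = 370 W/m

Series thermal resistances, inner to outer:
  R'_conv,in = 1/(2πr h) = 1/(2π·0.0390·402) = 0.01015 m·K/W
  R'_cast iron = ln(0.0433/0.0390)/(2πk) = 0.1046/(2π·58.5) = 2.845×10^-4 m·K/W
  R'_ceramic fibre blanket = ln(0.0694/0.0433)/(2πk) = 0.4717/(2π·0.0896) = 0.8379 m·K/W
  R'_titanium = ln(0.0776/0.0694)/(2πk) = 0.1117/(2π·24.7) = 7.196×10^-4 m·K/W
  R'_conv,out = 1/(2πr h) = 1/(2π·0.0776·6.78) = 0.3025 m·K/W
ΣR = 0.01015 + 2.845×10^-4 + 0.8379 + 7.196×10^-4 + 0.3025 = 1.152 m·K/W
Q' = ΔT/ΣR = (720 K − 294 K)/1.152 = 370 W/m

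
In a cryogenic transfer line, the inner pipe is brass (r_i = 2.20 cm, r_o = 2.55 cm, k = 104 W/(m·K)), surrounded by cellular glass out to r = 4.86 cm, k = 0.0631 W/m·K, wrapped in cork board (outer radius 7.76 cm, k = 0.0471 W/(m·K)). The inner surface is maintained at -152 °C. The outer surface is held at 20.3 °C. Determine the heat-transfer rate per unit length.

Treat each layer as a resistance in series:
  R'_brass = ln(0.0255/0.0220)/(2πk) = 0.1476/(2π·104) = 2.259×10^-4 m·K/W
  R'_cellular glass = ln(0.0486/0.0255)/(2πk) = 0.6449/(2π·0.0631) = 1.627 m·K/W
  R'_cork board = ln(0.0776/0.0486)/(2πk) = 0.4679/(2π·0.0471) = 1.581 m·K/W
ΣR = 2.259×10^-4 + 1.627 + 1.581 = 3.208 m·K/W
Q' = ΔT/ΣR = (-152 °C − 20.3 °C)/3.208 = -53.7 W/m
(Negative Q' ⇒ heat flows inward; heat gain = 53.7 W/m.)

Q' = 53.7 W/m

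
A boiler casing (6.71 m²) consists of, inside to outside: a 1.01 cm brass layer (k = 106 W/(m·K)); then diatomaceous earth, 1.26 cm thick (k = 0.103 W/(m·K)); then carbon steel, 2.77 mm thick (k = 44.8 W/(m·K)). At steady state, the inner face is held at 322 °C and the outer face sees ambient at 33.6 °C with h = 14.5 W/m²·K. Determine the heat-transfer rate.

Series thermal resistances, inner to outer:
  R_brass = L/(kA) = 0.0101/(106·6.71) = 1.420×10^-5 K/W
  R_diatomaceous earth = L/(kA) = 0.0126/(0.103·6.71) = 0.01823 K/W
  R_carbon steel = L/(kA) = 0.00277/(44.8·6.71) = 9.215×10^-6 K/W
  R_conv,out = 1/(hA) = 1/(14.5·6.71) = 0.01028 K/W
ΣR = 1.420×10^-5 + 0.01823 + 9.215×10^-6 + 0.01028 = 0.02853 K/W
Q = ΔT/ΣR = (322 °C − 33.6 °C)/0.02853 = 10100 W

Q = 10.1 kW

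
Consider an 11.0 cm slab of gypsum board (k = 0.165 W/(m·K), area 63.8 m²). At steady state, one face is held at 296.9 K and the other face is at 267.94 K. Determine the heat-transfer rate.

Q = kA·ΔT/L = 0.165 × 63.8 × |296.9 K − 267.94 K| / 0.110 = 2770 W

Q = 2.77 kW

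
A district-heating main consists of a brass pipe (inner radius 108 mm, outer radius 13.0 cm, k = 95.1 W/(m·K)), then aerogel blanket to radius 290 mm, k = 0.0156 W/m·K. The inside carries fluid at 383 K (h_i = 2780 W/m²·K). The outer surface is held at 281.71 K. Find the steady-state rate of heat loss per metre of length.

Q' = 12.4 W/m

Resistance network (inner→outer):
  R'_conv,in = 1/(2πr h) = 1/(2π·0.108·2780) = 5.301×10^-4 m·K/W
  R'_brass = ln(0.130/0.108)/(2πk) = 0.1854/(2π·95.1) = 3.103×10^-4 m·K/W
  R'_aerogel blanket = ln(0.290/0.130)/(2πk) = 0.8023/(2π·0.0156) = 8.186 m·K/W
ΣR = 5.301×10^-4 + 3.103×10^-4 + 8.186 = 8.187 m·K/W
Q' = ΔT/ΣR = (383 K − 281.71 K)/8.187 = 12.4 W/m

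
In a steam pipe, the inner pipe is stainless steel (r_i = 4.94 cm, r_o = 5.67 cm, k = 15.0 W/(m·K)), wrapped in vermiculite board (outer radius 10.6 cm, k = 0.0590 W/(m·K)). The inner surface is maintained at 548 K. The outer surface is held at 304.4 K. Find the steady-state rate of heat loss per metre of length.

Treat each layer as a resistance in series:
  R'_stainless steel = ln(0.0567/0.0494)/(2πk) = 0.1378/(2π·15.0) = 0.001462 m·K/W
  R'_vermiculite board = ln(0.106/0.0567)/(2πk) = 0.6257/(2π·0.0590) = 1.688 m·K/W
ΣR = 0.001462 + 1.688 = 1.689 m·K/W
Q' = ΔT/ΣR = (548 K − 304.4 K)/1.689 = 144 W/m

Q' = 144 W/m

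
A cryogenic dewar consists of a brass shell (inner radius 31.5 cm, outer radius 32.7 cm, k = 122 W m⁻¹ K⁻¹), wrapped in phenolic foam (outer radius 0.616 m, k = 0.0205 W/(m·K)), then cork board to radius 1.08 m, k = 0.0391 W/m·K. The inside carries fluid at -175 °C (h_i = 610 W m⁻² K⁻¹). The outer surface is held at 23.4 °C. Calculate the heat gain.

Treat each layer as a resistance in series:
  R_conv,in = 1/(4πr²h) = 1/(4π·0.315²·610) = 0.001315 K/W
  R_brass = (1/0.315 − 1/0.327)/(4πk) = 0.1165/(4π·122) = 7.599×10^-5 K/W
  R_phenolic foam = (1/0.327 − 1/0.616)/(4πk) = 1.435/(4π·0.0205) = 5.569 K/W
  R_cork board = (1/0.616 − 1/1.08)/(4πk) = 0.6975/(4π·0.0391) = 1.419 K/W
ΣR = 0.001315 + 7.599×10^-5 + 5.569 + 1.419 = 6.989 K/W
Q = ΔT/ΣR = (-175 °C − 23.4 °C)/6.989 = -28.4 W
(Negative Q ⇒ heat flows inward; heat gain = 28.4 W.)

Q = 28.4 W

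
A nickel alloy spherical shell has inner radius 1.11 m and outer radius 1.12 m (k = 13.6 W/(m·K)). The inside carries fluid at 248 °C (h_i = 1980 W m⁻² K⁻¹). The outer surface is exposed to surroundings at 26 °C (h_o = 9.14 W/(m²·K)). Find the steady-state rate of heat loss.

Series thermal resistances, inner to outer:
  R_conv,in = 1/(4πr²h) = 1/(4π·1.11²·1980) = 3.262×10^-5 K/W
  R_nickel alloy = (1/1.11 − 1/1.12)/(4πk) = 0.008044/(4π·13.6) = 4.707×10^-5 K/W
  R_conv,out = 1/(4πr²h) = 1/(4π·1.12²·9.14) = 0.006941 K/W
ΣR = 3.262×10^-5 + 4.707×10^-5 + 0.006941 = 0.007021 K/W
Q = ΔT/ΣR = (248 °C − 26 °C)/0.007021 = 31600 W

Q = 31.6 kW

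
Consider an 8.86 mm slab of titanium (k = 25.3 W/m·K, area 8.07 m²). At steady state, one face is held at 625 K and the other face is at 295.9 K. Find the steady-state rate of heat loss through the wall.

Q = kA·ΔT/L = 25.3 × 8.07 × |625 K − 295.9 K| / 0.00886 = 7.58×10^6 W

Q = 7.58×10^6 W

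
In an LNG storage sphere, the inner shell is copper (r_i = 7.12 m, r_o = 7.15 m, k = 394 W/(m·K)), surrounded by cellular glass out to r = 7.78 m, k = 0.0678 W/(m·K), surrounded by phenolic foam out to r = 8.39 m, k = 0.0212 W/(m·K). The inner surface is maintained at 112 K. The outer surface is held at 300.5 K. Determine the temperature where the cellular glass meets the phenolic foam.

Series thermal resistances, inner to outer:
  R_copper = (1/7.12 − 1/7.15)/(4πk) = 5.893×10^-4/(4π·394) = 1.190×10^-7 K/W
  R_cellular glass = (1/7.15 − 1/7.78)/(4πk) = 0.01133/(4π·0.0678) = 0.01329 K/W
  R_phenolic foam = (1/7.78 − 1/8.39)/(4πk) = 0.009345/(4π·0.0212) = 0.03508 K/W
ΣR = 1.190×10^-7 + 0.01329 + 0.03508 = 0.04837 K/W
Q = ΔT/ΣR = (112 K − 300.5 K)/0.04837 = -3897 W
From the inner boundary to the cellular glass/phenolic foam interface, ΣR_partial = 0.01329 K/W.
T_interface = T_in − Q·ΣR_partial = 112 K − (-3897)(0.01329) = 164 K

T = 164 K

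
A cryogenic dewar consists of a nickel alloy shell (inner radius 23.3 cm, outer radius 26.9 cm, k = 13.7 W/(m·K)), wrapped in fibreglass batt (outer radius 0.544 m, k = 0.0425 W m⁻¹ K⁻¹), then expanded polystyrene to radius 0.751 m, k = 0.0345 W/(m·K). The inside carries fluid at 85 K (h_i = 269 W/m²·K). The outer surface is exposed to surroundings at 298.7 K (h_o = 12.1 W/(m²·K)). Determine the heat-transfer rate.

Q = 45.4 W

Treat each layer as a resistance in series:
  R_conv,in = 1/(4πr²h) = 1/(4π·0.233²·269) = 0.005449 K/W
  R_nickel alloy = (1/0.233 − 1/0.269)/(4πk) = 0.5744/(4π·13.7) = 0.003336 K/W
  R_fibreglass batt = (1/0.269 − 1/0.544)/(4πk) = 1.879/(4π·0.0425) = 3.519 K/W
  R_expanded polystyrene = (1/0.544 − 1/0.751)/(4πk) = 0.5067/(4π·0.0345) = 1.169 K/W
  R_conv,out = 1/(4πr²h) = 1/(4π·0.751²·12.1) = 0.01166 K/W
ΣR = 0.005449 + 0.003336 + 3.519 + 1.169 + 0.01166 = 4.708 K/W
Q = ΔT/ΣR = (85 K − 298.7 K)/4.708 = -45.4 W
(Negative Q ⇒ heat flows inward; heat gain = 45.4 W.)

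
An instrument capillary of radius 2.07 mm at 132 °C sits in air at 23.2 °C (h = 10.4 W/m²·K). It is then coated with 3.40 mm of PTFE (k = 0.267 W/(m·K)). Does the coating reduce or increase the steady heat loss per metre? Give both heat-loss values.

Critical radius for a cylinder: r_cr = k/h = 0.0257 m = 2.57 cm.
Outer radius after coating: r₂ = 0.00207 + 0.00340 = 0.00547 m.
Since r₁ < r_cr and r₂ ≤ r_cr, the coating moves toward the maximum at r_cr — heat loss rises.
Bare: R = 1/(2πr₁h) = 7.393 m·K/W; Q = 108.8/7.393 = 14.7 W/m.
Coated: R = R_cond + R_conv = 3.377 m·K/W; Q = 108.8/3.377 = 32.2 W/m.

increases: 14.7 → 32.2 W/m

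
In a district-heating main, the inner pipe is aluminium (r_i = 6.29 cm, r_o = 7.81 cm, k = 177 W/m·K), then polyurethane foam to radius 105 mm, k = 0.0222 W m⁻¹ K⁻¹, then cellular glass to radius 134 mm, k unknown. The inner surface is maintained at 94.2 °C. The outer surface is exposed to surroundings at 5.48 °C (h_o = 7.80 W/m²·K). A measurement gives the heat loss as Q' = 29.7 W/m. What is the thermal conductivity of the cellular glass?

k = 0.0544 W/m·K

ΣR = ΔT/Q' = |94.2 − 5.48|/29.7 = 2.987 m·K/W
Known resistances:
  R'_aluminium = ln(0.0781/0.0629)/(2πk) = 0.2164/(2π·177) = 1.946×10^-4 m·K/W
  R'_polyurethane foam = ln(0.105/0.0781)/(2πk) = 0.2960/(2π·0.0222) = 2.122 m·K/W
  R'_conv,out = 1/(2πr h) = 1/(2π·0.134·7.80) = 0.1523 m·K/W
R_cellular glass = ΣR − ΣR_known = 2.987 − 2.274 = 0.7130 m·K/W
ln(r₂/r₁)/(2πk) = 0.7130 ⇒ k = 0.2439/(2π·0.7130) = 0.0544 W/m·K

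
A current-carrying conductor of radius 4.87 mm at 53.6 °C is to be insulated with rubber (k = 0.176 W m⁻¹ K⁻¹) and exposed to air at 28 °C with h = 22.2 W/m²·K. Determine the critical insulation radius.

r_cr = 0.793 cm

For a cylinder, r_cr = k_ins/h = 0.176/22.2 = 0.00793 m = 0.793 cm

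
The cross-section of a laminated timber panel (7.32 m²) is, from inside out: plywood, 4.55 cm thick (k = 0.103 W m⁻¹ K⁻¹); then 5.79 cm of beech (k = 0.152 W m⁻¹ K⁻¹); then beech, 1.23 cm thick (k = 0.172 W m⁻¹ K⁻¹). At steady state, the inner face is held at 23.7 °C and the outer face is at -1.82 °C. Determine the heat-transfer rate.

Treat each layer as a resistance in series:
  R_plywood = L/(kA) = 0.0455/(0.103·7.32) = 0.06035 K/W
  R_beech = L/(kA) = 0.0579/(0.152·7.32) = 0.05204 K/W
  R_beech = L/(kA) = 0.0123/(0.172·7.32) = 0.009769 K/W
ΣR = 0.06035 + 0.05204 + 0.009769 = 0.1222 K/W
Q = ΔT/ΣR = (23.7 °C − -1.82 °C)/0.1222 = 209 W

Q = 209 W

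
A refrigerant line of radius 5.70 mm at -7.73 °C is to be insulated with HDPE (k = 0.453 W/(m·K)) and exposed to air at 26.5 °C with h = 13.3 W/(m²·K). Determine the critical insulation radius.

For a cylinder, r_cr = k_ins/h = 0.453/13.3 = 0.0341 m = 3.41 cm

r_cr = 3.41 cm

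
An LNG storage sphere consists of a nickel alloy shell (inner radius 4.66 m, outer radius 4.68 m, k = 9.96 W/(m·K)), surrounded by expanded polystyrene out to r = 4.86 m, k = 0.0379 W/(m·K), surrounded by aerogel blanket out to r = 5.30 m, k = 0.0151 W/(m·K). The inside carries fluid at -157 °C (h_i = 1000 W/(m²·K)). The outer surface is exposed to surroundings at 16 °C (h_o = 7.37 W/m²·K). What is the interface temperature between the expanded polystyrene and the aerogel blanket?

Treat each layer as a resistance in series:
  R_conv,in = 1/(4πr²h) = 1/(4π·4.66²·1000) = 3.665×10^-6 K/W
  R_nickel alloy = (1/4.66 − 1/4.68)/(4πk) = 9.171×10^-4/(4π·9.96) = 7.327×10^-6 K/W
  R_expanded polystyrene = (1/4.68 − 1/4.86)/(4πk) = 0.007914/(4π·0.0379) = 0.01662 K/W
  R_aerogel blanket = (1/4.86 − 1/5.30)/(4πk) = 0.01708/(4π·0.0151) = 0.09002 K/W
  R_conv,out = 1/(4πr²h) = 1/(4π·5.30²·7.37) = 3.844×10^-4 K/W
ΣR = 3.665×10^-6 + 7.327×10^-6 + 0.01662 + 0.09002 + 3.844×10^-4 = 0.1070 K/W
Q = ΔT/ΣR = (-157 °C − 16 °C)/0.1070 = -1617 W
From the inner boundary to the expanded polystyrene/aerogel blanket interface, ΣR_partial = 0.01663 K/W.
T_interface = T_in − Q·ΣR_partial = -157 °C − (-1617)(0.01663) = -130 °C

T = -130 °C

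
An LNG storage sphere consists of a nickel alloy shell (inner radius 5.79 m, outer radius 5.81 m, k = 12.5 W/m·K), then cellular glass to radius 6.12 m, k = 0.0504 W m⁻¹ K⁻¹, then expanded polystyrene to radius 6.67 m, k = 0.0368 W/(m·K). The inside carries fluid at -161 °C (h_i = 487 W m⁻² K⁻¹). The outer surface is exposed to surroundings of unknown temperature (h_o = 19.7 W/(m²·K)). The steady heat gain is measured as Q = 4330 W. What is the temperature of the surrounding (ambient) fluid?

Series resistances:
  R_conv,in = 1/(4πr²h) = 1/(4π·5.79²·487) = 4.874×10^-6 K/W
  R_nickel alloy = (1/5.79 − 1/5.81)/(4πk) = 5.945×10^-4/(4π·12.5) = 3.785×10^-6 K/W
  R_cellular glass = (1/5.81 − 1/6.12)/(4πk) = 0.008718/(4π·0.0504) = 0.01377 K/W
  R_expanded polystyrene = (1/6.12 − 1/6.67)/(4πk) = 0.01347/(4π·0.0368) = 0.02914 K/W
  R_conv,out = 1/(4πr²h) = 1/(4π·6.67²·19.7) = 9.080×10^-5 K/W
ΣR = 0.04300 K/W
ΔT = Q·ΣR = 4330 × 0.04300 = 186.2 K
Heat flows inward, so T_out = T_in + ΔT = -161 + 186.2 = 25.2 °C

T_out = 25.2 °C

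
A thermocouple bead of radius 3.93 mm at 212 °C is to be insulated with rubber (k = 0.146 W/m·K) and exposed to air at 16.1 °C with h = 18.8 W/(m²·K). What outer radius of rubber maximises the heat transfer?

For a sphere, r_cr = 2k_ins/h = 2·0.146/18.8 = 0.0155 m = 1.55 cm

r_cr = 1.55 cm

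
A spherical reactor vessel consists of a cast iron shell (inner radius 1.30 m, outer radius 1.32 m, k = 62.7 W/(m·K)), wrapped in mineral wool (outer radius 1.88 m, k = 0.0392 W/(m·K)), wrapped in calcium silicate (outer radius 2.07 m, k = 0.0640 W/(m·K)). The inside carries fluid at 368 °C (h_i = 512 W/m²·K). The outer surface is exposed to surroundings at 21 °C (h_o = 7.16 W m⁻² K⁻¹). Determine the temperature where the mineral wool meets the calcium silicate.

T = 63.1 °C

Series thermal resistances, inner to outer:
  R_conv,in = 1/(4πr²h) = 1/(4π·1.30²·512) = 9.197×10^-5 K/W
  R_cast iron = (1/1.30 − 1/1.32)/(4πk) = 0.01166/(4π·62.7) = 1.479×10^-5 K/W
  R_mineral wool = (1/1.32 − 1/1.88)/(4πk) = 0.2257/(4π·0.0392) = 0.4581 K/W
  R_calcium silicate = (1/1.88 − 1/2.07)/(4πk) = 0.04882/(4π·0.0640) = 0.06071 K/W
  R_conv,out = 1/(4πr²h) = 1/(4π·2.07²·7.16) = 0.002594 K/W
ΣR = 9.197×10^-5 + 1.479×10^-5 + 0.4581 + 0.06071 + 0.002594 = 0.5215 K/W
Q = ΔT/ΣR = (368 °C − 21 °C)/0.5215 = 665.4 W
From the inner boundary to the mineral wool/calcium silicate interface, ΣR_partial = 0.4582 K/W.
T_interface = T_in − Q·ΣR_partial = 368 °C − (665.4)(0.4582) = 63.1 °C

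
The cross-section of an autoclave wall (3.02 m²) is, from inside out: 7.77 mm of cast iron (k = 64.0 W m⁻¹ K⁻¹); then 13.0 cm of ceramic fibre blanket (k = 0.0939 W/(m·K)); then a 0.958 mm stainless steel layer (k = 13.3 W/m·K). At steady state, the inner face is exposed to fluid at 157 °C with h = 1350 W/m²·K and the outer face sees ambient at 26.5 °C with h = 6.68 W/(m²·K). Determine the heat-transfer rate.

Q = 257 W

Series thermal resistances, inner to outer:
  R_conv,in = 1/(hA) = 1/(1350·3.02) = 2.453×10^-4 K/W
  R_cast iron = L/(kA) = 0.00777/(64.0·3.02) = 4.020×10^-5 K/W
  R_ceramic fibre blanket = L/(kA) = 0.130/(0.0939·3.02) = 0.4584 K/W
  R_stainless steel = L/(kA) = 9.58×10^-4/(13.3·3.02) = 2.385×10^-5 K/W
  R_conv,out = 1/(hA) = 1/(6.68·3.02) = 0.04957 K/W
ΣR = 2.453×10^-4 + 4.020×10^-5 + 0.4584 + 2.385×10^-5 + 0.04957 = 0.5083 K/W
Q = ΔT/ΣR = (157 °C − 26.5 °C)/0.5083 = 257 W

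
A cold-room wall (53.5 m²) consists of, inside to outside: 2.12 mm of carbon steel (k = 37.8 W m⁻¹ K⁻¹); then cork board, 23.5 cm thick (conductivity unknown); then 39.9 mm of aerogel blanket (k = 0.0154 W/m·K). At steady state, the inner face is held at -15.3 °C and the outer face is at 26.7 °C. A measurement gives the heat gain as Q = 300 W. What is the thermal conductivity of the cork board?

k = 0.0480 W/m·K

ΣR = ΔT/Q = |-15.3 − 26.7|/300 = 0.1400 K/W
Known resistances:
  R_carbon steel = L/(kA) = 0.00212/(37.8·53.5) = 1.048×10^-6 K/W
  R_aerogel blanket = L/(kA) = 0.0399/(0.0154·53.5) = 0.04843 K/W
R_cork board = ΣR − ΣR_known = 0.1400 − 0.04843 = 0.09157 K/W
L/(kA) = 0.09157 ⇒ k = 0.235/(0.09157·53.5) = 0.0480 W/m·K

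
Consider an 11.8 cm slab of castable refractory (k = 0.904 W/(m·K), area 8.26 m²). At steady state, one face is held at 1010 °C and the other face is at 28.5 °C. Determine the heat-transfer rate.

Q = kA·ΔT/L = 0.904 × 8.26 × |1010 °C − 28.5 °C| / 0.118 = 62100 W

Q = 62.1 kW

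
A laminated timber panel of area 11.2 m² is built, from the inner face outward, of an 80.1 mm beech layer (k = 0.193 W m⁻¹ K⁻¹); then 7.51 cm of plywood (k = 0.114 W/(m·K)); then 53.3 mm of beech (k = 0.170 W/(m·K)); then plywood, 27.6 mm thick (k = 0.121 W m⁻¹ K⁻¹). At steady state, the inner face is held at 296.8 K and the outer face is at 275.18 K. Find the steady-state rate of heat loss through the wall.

Treat each layer as a resistance in series:
  R_beech = L/(kA) = 0.0801/(0.193·11.2) = 0.03706 K/W
  R_plywood = L/(kA) = 0.0751/(0.114·11.2) = 0.05882 K/W
  R_beech = L/(kA) = 0.0533/(0.170·11.2) = 0.02799 K/W
  R_plywood = L/(kA) = 0.0276/(0.121·11.2) = 0.02037 K/W
ΣR = 0.03706 + 0.05882 + 0.02799 + 0.02037 = 0.1442 K/W
Q = ΔT/ΣR = (296.8 K − 275.18 K)/0.1442 = 150 W

Q = 150 W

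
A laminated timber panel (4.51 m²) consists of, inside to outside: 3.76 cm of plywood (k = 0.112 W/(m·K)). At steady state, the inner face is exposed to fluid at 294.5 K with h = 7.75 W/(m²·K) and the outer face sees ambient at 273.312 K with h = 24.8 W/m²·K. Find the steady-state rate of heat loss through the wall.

Treat each layer as a resistance in series:
  R_conv,in = 1/(hA) = 1/(7.75·4.51) = 0.02861 K/W
  R_plywood = L/(kA) = 0.0376/(0.112·4.51) = 0.07444 K/W
  R_conv,out = 1/(hA) = 1/(24.8·4.51) = 0.008941 K/W
ΣR = 0.02861 + 0.07444 + 0.008941 = 0.1120 K/W
Q = ΔT/ΣR = (294.5 K − 273.312 K)/0.1120 = 189 W

Q = 189 W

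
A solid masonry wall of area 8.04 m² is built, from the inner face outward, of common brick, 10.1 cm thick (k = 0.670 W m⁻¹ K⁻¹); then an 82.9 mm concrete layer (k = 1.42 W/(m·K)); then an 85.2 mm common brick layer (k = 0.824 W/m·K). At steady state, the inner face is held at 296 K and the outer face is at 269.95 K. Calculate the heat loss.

Treat each layer as a resistance in series:
  R_common brick = L/(kA) = 0.101/(0.670·8.04) = 0.01875 K/W
  R_concrete = L/(kA) = 0.0829/(1.42·8.04) = 0.007261 K/W
  R_common brick = L/(kA) = 0.0852/(0.824·8.04) = 0.01286 K/W
ΣR = 0.01875 + 0.007261 + 0.01286 = 0.03887 K/W
Q = ΔT/ΣR = (296 K − 269.95 K)/0.03887 = 670 W

Q = 670 W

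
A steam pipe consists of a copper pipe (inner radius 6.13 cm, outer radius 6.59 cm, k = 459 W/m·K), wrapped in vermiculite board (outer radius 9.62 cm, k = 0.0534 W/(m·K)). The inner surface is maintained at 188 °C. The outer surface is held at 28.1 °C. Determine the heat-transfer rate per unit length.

Series thermal resistances, inner to outer:
  R'_copper = ln(0.0659/0.0613)/(2πk) = 0.07236/(2π·459) = 2.509×10^-5 m·K/W
  R'_vermiculite board = ln(0.0962/0.0659)/(2πk) = 0.3783/(2π·0.0534) = 1.127 m·K/W
ΣR = 2.509×10^-5 + 1.127 = 1.127 m·K/W
Q' = ΔT/ΣR = (188 °C − 28.1 °C)/1.127 = 142 W/m

Q' = 142 W/m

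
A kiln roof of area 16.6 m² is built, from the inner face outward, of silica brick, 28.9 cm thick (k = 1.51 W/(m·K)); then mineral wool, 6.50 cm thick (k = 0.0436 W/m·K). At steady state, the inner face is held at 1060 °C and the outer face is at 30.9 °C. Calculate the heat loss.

Q = 10.2 kW

Treat each layer as a resistance in series:
  R_silica brick = L/(kA) = 0.289/(1.51·16.6) = 0.01153 K/W
  R_mineral wool = L/(kA) = 0.0650/(0.0436·16.6) = 0.08981 K/W
ΣR = 0.01153 + 0.08981 = 0.1013 K/W
Q = ΔT/ΣR = (1060 °C − 30.9 °C)/0.1013 = 10200 W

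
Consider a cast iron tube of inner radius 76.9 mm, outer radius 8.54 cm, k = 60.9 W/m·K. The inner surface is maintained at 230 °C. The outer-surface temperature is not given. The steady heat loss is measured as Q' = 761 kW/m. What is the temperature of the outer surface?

Series resistances:
  R'_cast iron = ln(0.0854/0.0769)/(2πk) = 0.1048/(2π·60.9) = 2.740×10^-4 m·K/W
ΣR = 2.740×10^-4 m·K/W
ΔT = Q'·ΣR = 7.61×10^5 × 2.740×10^-4 = 208.5 K
Heat flows outward, so T_out = T_in − ΔT = 230 − 208.5 = 21.5 °C

T_out = 21.5 °C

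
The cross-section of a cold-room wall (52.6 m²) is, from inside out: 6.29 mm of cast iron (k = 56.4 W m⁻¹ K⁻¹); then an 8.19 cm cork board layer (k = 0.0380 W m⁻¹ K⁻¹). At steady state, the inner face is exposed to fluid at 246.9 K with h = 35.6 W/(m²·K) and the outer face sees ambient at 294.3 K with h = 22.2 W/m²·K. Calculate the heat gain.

Q = 1120 W

Treat each layer as a resistance in series:
  R_conv,in = 1/(hA) = 1/(35.6·52.6) = 5.340×10^-4 K/W
  R_cast iron = L/(kA) = 0.00629/(56.4·52.6) = 2.120×10^-6 K/W
  R_cork board = L/(kA) = 0.0819/(0.0380·52.6) = 0.04097 K/W
  R_conv,out = 1/(hA) = 1/(22.2·52.6) = 8.564×10^-4 K/W
ΣR = 5.340×10^-4 + 2.120×10^-6 + 0.04097 + 8.564×10^-4 = 0.04236 K/W
Q = ΔT/ΣR = (246.9 K − 294.3 K)/0.04236 = -1120 W
(Negative Q ⇒ heat flows inward; heat gain = 1120 W.)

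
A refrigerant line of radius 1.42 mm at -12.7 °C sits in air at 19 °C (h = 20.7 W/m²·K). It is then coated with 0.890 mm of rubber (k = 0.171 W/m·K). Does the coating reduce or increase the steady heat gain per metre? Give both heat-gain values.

Critical radius for a cylinder: r_cr = k/h = 0.00826 m = 0.826 cm.
Outer radius after coating: r₂ = 0.00142 + 8.90×10^-4 = 0.002310 m.
Since r₁ < r_cr and r₂ ≤ r_cr, the coating moves toward the maximum at r_cr — heat gain rises.
Bare: R = 1/(2πr₁h) = 5.415 m·K/W; Q = 31.7/5.415 = 5.85 W/m.
Coated: R = R_cond + R_conv = 3.781 m·K/W; Q = 31.7/3.781 = 8.38 W/m.

increases: 5.85 → 8.38 W/m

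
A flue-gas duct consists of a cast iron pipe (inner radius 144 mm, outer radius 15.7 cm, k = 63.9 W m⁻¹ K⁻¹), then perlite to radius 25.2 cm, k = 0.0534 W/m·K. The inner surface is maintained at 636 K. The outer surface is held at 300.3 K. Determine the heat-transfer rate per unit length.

Q' = 238 W/m

Resistance network (inner→outer):
  R'_cast iron = ln(0.157/0.144)/(2πk) = 0.08643/(2π·63.9) = 2.153×10^-4 m·K/W
  R'_perlite = ln(0.252/0.157)/(2πk) = 0.4732/(2π·0.0534) = 1.410 m·K/W
ΣR = 2.153×10^-4 + 1.410 = 1.410 m·K/W
Q' = ΔT/ΣR = (636 K − 300.3 K)/1.410 = 238 W/m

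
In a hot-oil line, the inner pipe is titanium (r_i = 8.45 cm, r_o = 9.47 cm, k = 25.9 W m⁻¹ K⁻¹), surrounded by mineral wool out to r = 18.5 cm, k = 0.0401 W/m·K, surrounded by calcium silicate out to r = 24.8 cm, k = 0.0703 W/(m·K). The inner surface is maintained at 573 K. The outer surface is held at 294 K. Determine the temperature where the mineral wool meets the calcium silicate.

T = 349.7 K

Series thermal resistances, inner to outer:
  R'_titanium = ln(0.0947/0.0845)/(2πk) = 0.1140/(2π·25.9) = 7.003×10^-4 m·K/W
  R'_mineral wool = ln(0.185/0.0947)/(2πk) = 0.6696/(2π·0.0401) = 2.658 m·K/W
  R'_calcium silicate = ln(0.248/0.185)/(2πk) = 0.2931/(2π·0.0703) = 0.6635 m·K/W
ΣR = 7.003×10^-4 + 2.658 + 0.6635 = 3.322 m·K/W
Q' = ΔT/ΣR = (573 K − 294 K)/3.322 = 83.99 W/m
From the inner boundary to the mineral wool/calcium silicate interface, ΣR_partial = 2.659 m·K/W.
T_interface = T_in − Q'·ΣR_partial = 573 K − (83.99)(2.659) = 349.7 K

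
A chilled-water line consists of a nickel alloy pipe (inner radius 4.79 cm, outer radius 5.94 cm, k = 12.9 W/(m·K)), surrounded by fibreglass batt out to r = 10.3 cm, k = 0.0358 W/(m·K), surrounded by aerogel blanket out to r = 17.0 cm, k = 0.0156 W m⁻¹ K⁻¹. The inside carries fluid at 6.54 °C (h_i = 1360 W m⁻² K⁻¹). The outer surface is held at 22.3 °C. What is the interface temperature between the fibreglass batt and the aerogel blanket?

T = 11.6 °C

Series thermal resistances, inner to outer:
  R'_conv,in = 1/(2πr h) = 1/(2π·0.0479·1360) = 0.002443 m·K/W
  R'_nickel alloy = ln(0.0594/0.0479)/(2πk) = 0.2152/(2π·12.9) = 0.002655 m·K/W
  R'_fibreglass batt = ln(0.103/0.0594)/(2πk) = 0.5504/(2π·0.0358) = 2.447 m·K/W
  R'_aerogel blanket = ln(0.170/0.103)/(2πk) = 0.5011/(2π·0.0156) = 5.112 m·K/W
ΣR = 0.002443 + 0.002655 + 2.447 + 5.112 = 7.564 m·K/W
Q' = ΔT/ΣR = (6.54 °C − 22.3 °C)/7.564 = -2.084 W/m
From the inner boundary to the fibreglass batt/aerogel blanket interface, ΣR_partial = 2.452 m·K/W.
T_interface = T_in − Q'·ΣR_partial = 6.54 °C − (-2.084)(2.452) = 11.6 °C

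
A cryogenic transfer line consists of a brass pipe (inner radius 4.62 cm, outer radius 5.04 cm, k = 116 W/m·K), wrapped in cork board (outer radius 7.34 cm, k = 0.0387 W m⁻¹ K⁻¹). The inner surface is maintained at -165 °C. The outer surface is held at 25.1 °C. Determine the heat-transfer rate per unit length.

Q' = 123 W/m

Series thermal resistances, inner to outer:
  R'_brass = ln(0.0504/0.0462)/(2πk) = 0.08701/(2π·116) = 1.194×10^-4 m·K/W
  R'_cork board = ln(0.0734/0.0504)/(2πk) = 0.3759/(2π·0.0387) = 1.546 m·K/W
ΣR = 1.194×10^-4 + 1.546 = 1.546 m·K/W
Q' = ΔT/ΣR = (-165 °C − 25.1 °C)/1.546 = -123 W/m
(Negative Q' ⇒ heat flows inward; heat gain = 123 W/m.)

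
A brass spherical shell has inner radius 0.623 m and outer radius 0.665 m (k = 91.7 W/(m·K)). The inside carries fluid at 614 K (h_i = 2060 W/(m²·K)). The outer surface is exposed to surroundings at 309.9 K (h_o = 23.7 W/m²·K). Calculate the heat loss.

Q = 39.1 kW

Treat each layer as a resistance in series:
  R_conv,in = 1/(4πr²h) = 1/(4π·0.623²·2060) = 9.953×10^-5 K/W
  R_brass = (1/0.623 − 1/0.665)/(4πk) = 0.1014/(4π·91.7) = 8.798×10^-5 K/W
  R_conv,out = 1/(4πr²h) = 1/(4π·0.665²·23.7) = 0.007593 K/W
ΣR = 9.953×10^-5 + 8.798×10^-5 + 0.007593 = 0.007781 K/W
Q = ΔT/ΣR = (614 K − 309.9 K)/0.007781 = 39100 W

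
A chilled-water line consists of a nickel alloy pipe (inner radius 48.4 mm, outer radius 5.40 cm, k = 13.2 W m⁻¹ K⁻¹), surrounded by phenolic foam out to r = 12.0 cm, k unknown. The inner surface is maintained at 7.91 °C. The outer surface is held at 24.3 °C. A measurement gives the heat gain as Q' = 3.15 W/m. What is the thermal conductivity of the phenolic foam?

k = 0.0244 W/m·K

ΣR = ΔT/Q' = |7.91 − 24.3|/3.15 = 5.203 m·K/W
Known resistances:
  R'_nickel alloy = ln(0.0540/0.0484)/(2πk) = 0.1095/(2π·13.2) = 0.001320 m·K/W
R_phenolic foam = ΣR − ΣR_known = 5.203 − 0.001320 = 5.202 m·K/W
ln(r₂/r₁)/(2πk) = 5.202 ⇒ k = 0.7985/(2π·5.202) = 0.0244 W/m·K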